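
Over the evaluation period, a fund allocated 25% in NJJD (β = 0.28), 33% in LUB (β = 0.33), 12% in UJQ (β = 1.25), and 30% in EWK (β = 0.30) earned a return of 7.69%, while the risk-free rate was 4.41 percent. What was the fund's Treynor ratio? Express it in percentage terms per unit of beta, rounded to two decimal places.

7.83%

β_P = 0.25×0.28 + 0.33×0.33 + 0.12×1.25 + 0.30×0.30 = 0.4189
Treynor = (R_P − R_f) / β_P = (7.69% − 4.41%) / 0.4189 = 3.28% / 0.4189 = 7.83%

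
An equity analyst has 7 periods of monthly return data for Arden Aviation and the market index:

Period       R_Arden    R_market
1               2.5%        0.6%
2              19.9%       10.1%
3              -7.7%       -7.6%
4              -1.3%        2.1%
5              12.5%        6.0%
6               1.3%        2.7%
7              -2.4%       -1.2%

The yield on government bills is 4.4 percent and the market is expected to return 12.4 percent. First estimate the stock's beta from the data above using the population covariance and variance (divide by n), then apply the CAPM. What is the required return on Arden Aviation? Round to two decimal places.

Mean R_i = (2.5 + 19.9 − 7.7 − 1.3 + 12.5 + 1.3 − 2.4) / 7 = 3.5429%
Mean R_m = (0.6 + 10.1 − 7.6 + 2.1 + 6.0 + 2.7 − 1.2) / 7 = 1.8143%
Σ(R_i − R̄_i)(R_m − R̄_m) = 294.6757  ⇒  Cov = 294.6757 / 7 = 42.0965
Σ(R_m − R̄_m)² = 186.2286  ⇒  Var(R_m) = 186.2286 / 7 = 26.6041
β = Cov / Var(R_m) = 42.0965 / 26.6041 = 1.5823
MRP = 12.4% − 4.4% = 8.00%
E(R) = R_f + β × MRP = 4.4% + 1.5823 × 8.0% = 17.06%

17.06%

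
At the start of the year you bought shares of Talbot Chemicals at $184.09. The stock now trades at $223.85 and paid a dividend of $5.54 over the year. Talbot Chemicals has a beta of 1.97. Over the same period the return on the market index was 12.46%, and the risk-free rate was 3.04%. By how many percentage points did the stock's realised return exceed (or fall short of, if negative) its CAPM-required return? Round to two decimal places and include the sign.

+3.01%

Realised HPR = (P1 + D1 − P0) / P0 = (223.85 + 5.54 − 184.09) / 184.09 = 45.30 / 184.09 = 24.6075%
MRP = 12.46% − 3.04% = 9.42%
CAPM required = R_f + β·MRP = 3.04% + 1.97 × 9.42% = 21.5974%
α = realised − required = 24.6075% − 21.5974% = +3.01%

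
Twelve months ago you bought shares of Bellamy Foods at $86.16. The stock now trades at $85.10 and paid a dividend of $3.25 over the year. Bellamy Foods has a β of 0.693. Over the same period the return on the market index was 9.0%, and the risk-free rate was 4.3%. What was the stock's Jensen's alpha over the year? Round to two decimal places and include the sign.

-5.02%

Realised HPR = (P1 + D1 − P0) / P0 = (85.10 + 3.25 − 86.16) / 86.16 = 2.19 / 86.16 = 2.5418%
MRP = 9.0% − 4.3% = 4.70%
CAPM required = R_f + β·MRP = 4.3% + 0.693 × 4.7% = 7.5571%
α = realised − required = 2.5418% − 7.5571% = -5.02%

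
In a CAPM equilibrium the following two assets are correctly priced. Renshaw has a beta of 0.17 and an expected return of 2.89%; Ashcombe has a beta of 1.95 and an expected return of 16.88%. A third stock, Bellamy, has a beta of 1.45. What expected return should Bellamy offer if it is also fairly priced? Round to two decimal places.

MRP (SML slope) = (16.88% − 2.89%) / (1.95 − 0.17) = 13.99% / 1.78 = 7.8596%
R_f (intercept) = 2.89% − 0.17 × 7.8596% = 1.5539%
E(R_Bellamy) = R_f + β × MRP = 1.5539% + 1.45 × 7.8596% = 12.95%

12.95%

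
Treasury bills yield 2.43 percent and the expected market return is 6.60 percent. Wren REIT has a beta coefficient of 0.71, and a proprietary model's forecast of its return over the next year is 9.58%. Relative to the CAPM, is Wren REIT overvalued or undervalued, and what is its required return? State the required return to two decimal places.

MRP = 6.60% − 2.43% = 4.17%
Required return = R_f + β·MRP = 2.43% + 0.71 × 4.17% = 5.39%
Forecast 9.58% > required 5.39% → the stock plots above the SML → undervalued.

Undervalued; required return 5.39%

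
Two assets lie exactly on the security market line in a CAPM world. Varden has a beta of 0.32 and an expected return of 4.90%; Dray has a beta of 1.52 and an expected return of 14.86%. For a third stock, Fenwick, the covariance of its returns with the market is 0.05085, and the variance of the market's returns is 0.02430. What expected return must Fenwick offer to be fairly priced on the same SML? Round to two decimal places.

19.61%

MRP = (14.86% − 4.90%) / (1.52 − 0.32) = 8.3000%
R_f = 4.90% − 0.32 × 8.3000% = 2.2440%
β_Fenwick = Cov / Var(R_m) = 0.05085 / 0.02430 = 2.0926
E(R_Fenwick) = R_f + β × MRP = 2.2440% + 2.0926 × 8.3000% = 19.61%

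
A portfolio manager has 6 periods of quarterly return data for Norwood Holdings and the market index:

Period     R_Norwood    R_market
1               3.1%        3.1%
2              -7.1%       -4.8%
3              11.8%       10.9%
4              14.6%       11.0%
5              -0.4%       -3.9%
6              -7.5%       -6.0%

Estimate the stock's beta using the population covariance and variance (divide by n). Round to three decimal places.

1.159

Mean R_i = (3.1 − 7.1 + 11.8 + 14.6 − 0.4 − 7.5) / 6 = 2.4167%
Mean R_m = (3.1 − 4.8 + 10.9 + 11.0 − 3.9 − 6.0) / 6 = 1.7167%
Σ(R_i − R̄_i)(R_m − R̄_m) = 354.5783  ⇒  Cov = 354.5783 / 6 = 59.0964
Σ(R_m − R̄_m)² = 305.9883  ⇒  Var(R_m) = 305.9883 / 6 = 50.9981
β = Cov / Var(R_m) = 59.0964 / 50.9981 = 1.1588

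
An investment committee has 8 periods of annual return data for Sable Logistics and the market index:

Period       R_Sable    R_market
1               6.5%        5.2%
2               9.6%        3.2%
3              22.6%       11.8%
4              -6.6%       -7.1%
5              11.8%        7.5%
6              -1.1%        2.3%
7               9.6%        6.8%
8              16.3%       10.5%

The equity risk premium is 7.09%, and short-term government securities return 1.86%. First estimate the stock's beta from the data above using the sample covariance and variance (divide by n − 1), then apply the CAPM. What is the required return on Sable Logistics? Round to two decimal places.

12.23%

Mean R_i = (6.5 + 9.6 + 22.6 − 6.6 + 11.8 − 1.1 + 9.6 + 16.3) / 8 = 8.5875%
Mean R_m = (5.2 + 3.2 + 11.8 − 7.1 + 7.5 + 2.3 + 6.8 + 10.5) / 8 = 5.0250%
Σ(R_i − R̄_i)(R_m − R̄_m) = 355.2425  ⇒  Cov = 355.2425 / 7 = 50.7489
Σ(R_m − R̄_m)² = 242.9550  ⇒  Var(R_m) = 242.9550 / 7 = 34.7079
β = Cov / Var(R_m) = 50.7489 / 34.7079 = 1.4622
E(R) = R_f + β × MRP = 1.86% + 1.4622 × 7.09% = 12.23%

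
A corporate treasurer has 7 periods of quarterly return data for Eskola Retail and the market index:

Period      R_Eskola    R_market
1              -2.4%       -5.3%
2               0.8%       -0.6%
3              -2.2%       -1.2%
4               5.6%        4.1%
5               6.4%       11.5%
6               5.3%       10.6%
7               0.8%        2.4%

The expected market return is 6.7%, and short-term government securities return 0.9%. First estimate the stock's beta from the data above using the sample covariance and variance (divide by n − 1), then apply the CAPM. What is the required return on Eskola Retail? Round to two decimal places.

4.05%

Mean R_i = (-2.4 + 0.8 − 2.2 + 5.6 + 6.4 + 5.3 + 0.8) / 7 = 2.0429%
Mean R_m = (-5.3 − 0.6 − 1.2 + 4.1 + 11.5 + 10.6 + 2.4) / 7 = 3.0714%
Σ(R_i − R̄_i)(R_m − R̄_m) = 125.6186  ⇒  Cov = 125.6186 / 6 = 20.9364
Σ(R_m − R̄_m)² = 231.0343  ⇒  Var(R_m) = 231.0343 / 6 = 38.5057
β = Cov / Var(R_m) = 20.9364 / 38.5057 = 0.5437
MRP = 6.7% − 0.9% = 5.80%
E(R) = R_f + β × MRP = 0.9% + 0.5437 × 5.8% = 4.05%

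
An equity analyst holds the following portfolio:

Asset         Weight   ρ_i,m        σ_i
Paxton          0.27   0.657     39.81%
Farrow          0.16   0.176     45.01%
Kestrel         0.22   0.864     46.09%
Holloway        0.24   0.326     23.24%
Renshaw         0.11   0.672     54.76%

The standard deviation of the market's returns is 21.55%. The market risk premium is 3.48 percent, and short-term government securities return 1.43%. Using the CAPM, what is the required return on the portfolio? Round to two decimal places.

β_Paxton = 0.657 × 39.81% / 21.55% = 1.2137
β_Farrow = 0.176 × 45.01% / 21.55% = 0.3676
β_Kestrel = 0.864 × 46.09% / 21.55% = 1.8479
β_Holloway = 0.326 × 23.24% / 21.55% = 0.3516
β_Renshaw = 0.672 × 54.76% / 21.55% = 1.7076
β_P = Σ w_i β_i = 0.27×1.2137 + 0.16×0.3676 + 0.22×1.8479 + 0.24×0.3516 + 0.11×1.7076 = 1.0653
E(R_P) = R_f + β_P × MRP = 1.43% + 1.0653 × 3.48% = 5.14%

5.14%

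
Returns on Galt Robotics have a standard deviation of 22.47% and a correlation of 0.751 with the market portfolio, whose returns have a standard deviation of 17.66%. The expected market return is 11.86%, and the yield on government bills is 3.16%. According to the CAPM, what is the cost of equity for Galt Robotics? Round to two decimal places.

β = ρ × σ_i / σ_m = 0.751 × 22.47% / 17.66% = 0.9555
MRP = 11.86% − 3.16% = 8.70%
E(R) = 3.16% + 0.9555 × 8.70% = 11.47%

11.47%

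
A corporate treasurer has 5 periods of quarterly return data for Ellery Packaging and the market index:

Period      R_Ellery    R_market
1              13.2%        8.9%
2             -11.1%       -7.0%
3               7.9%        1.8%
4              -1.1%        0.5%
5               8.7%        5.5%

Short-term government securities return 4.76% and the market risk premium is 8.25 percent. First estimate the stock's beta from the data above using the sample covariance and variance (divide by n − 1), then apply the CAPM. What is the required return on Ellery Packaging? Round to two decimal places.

17.59%

Mean R_i = (13.2 − 11.1 + 7.9 − 1.1 + 8.7) / 5 = 3.5200%
Mean R_m = (8.9 − 7.0 + 1.8 + 0.5 + 5.5) / 5 = 1.9400%
Σ(R_i − R̄_i)(R_m − R̄_m) = 222.5560  ⇒  Cov = 222.5560 / 4 = 55.6390
Σ(R_m − R̄_m)² = 143.1320  ⇒  Var(R_m) = 143.1320 / 4 = 35.7830
β = Cov / Var(R_m) = 55.6390 / 35.7830 = 1.5549
E(R) = R_f + β × MRP = 4.76% + 1.5549 × 8.25% = 17.59%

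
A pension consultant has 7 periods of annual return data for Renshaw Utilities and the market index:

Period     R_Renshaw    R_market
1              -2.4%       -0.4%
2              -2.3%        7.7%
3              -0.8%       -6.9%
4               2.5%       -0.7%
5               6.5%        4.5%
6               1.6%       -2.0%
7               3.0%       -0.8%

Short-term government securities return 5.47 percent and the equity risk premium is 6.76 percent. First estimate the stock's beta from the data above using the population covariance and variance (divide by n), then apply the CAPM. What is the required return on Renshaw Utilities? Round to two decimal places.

5.93%

Mean R_i = (-2.4 − 2.3 − 0.8 + 2.5 + 6.5 + 1.6 + 3.0) / 7 = 1.1571%
Mean R_m = (-0.4 + 7.7 − 6.9 − 0.7 + 4.5 − 2.0 − 0.8) / 7 = 0.2000%
Σ(R_i − R̄_i)(R_m − R̄_m) = 9.0500  ⇒  Cov = 9.0500 / 7 = 1.2929
Σ(R_m − R̄_m)² = 132.1600  ⇒  Var(R_m) = 132.1600 / 7 = 18.8800
β = Cov / Var(R_m) = 1.2929 / 18.8800 = 0.0685
E(R) = R_f + β × MRP = 5.47% + 0.0685 × 6.76% = 5.93%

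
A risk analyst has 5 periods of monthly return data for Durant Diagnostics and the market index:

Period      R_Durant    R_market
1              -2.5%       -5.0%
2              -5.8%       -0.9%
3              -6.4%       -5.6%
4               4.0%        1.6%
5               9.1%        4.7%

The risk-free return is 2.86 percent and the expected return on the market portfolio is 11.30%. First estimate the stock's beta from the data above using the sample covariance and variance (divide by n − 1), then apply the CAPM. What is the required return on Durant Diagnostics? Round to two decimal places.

14.02%

Mean R_i = (-2.5 − 5.8 − 6.4 + 4.0 + 9.1) / 5 = -0.3200%
Mean R_m = (-5.0 − 0.9 − 5.6 + 1.6 + 4.7) / 5 = -1.0400%
Σ(R_i − R̄_i)(R_m − R̄_m) = 101.0660  ⇒  Cov = 101.0660 / 4 = 25.2665
Σ(R_m − R̄_m)² = 76.4120  ⇒  Var(R_m) = 76.4120 / 4 = 19.1030
β = Cov / Var(R_m) = 25.2665 / 19.1030 = 1.3226
MRP = 11.30% − 2.86% = 8.44%
E(R) = R_f + β × MRP = 2.86% + 1.3226 × 8.44% = 14.02%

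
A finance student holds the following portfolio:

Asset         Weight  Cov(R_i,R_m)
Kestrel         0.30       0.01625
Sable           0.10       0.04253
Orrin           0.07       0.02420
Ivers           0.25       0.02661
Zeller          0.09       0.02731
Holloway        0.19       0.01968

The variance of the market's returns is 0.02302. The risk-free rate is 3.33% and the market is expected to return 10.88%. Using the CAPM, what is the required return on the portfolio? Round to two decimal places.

11.09%

β_Kestrel = 0.01625 / 0.02302 = 0.7059
β_Sable = 0.04253 / 0.02302 = 1.8475
β_Orrin = 0.02420 / 0.02302 = 1.0513
β_Ivers = 0.02661 / 0.02302 = 1.1560
β_Zeller = 0.02731 / 0.02302 = 1.1864
β_Holloway = 0.01968 / 0.02302 = 0.8549
β_P = Σ w_i β_i = 0.30×0.7059 + 0.10×1.8475 + 0.07×1.0513 + 0.25×1.1560 + 0.09×1.1864 + 0.19×0.8549 = 1.0283
MRP = 10.88% − 3.33% = 7.55%
E(R_P) = R_f + β_P × MRP = 3.33% + 1.0283 × 7.55% = 11.09%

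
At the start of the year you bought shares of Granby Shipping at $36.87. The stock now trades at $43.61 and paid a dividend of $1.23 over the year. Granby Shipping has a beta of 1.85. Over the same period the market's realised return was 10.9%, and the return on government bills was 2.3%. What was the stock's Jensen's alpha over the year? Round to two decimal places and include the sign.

Realised HPR = (P1 + D1 − P0) / P0 = (43.61 + 1.23 − 36.87) / 36.87 = 7.97 / 36.87 = 21.6165%
MRP = 10.9% − 2.3% = 8.60%
CAPM required = R_f + β·MRP = 2.3% + 1.85 × 8.6% = 18.2100%
α = realised − required = 21.6165% − 18.2100% = +3.41%

+3.41%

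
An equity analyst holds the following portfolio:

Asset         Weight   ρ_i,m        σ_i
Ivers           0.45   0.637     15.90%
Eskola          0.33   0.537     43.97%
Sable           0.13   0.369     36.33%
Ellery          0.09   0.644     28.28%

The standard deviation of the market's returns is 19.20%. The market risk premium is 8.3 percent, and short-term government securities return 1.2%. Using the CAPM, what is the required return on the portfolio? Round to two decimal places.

8.00%

β_Ivers = 0.637 × 15.90% / 19.20% = 0.5275
β_Eskola = 0.537 × 43.97% / 19.20% = 1.2298
β_Sable = 0.369 × 36.33% / 19.20% = 0.6982
β_Ellery = 0.644 × 28.28% / 19.20% = 0.9486
β_P = Σ w_i β_i = 0.45×0.5275 + 0.33×1.2298 + 0.13×0.6982 + 0.09×0.9486 = 0.8193
E(R_P) = R_f + β_P × MRP = 1.2% + 0.8193 × 8.3% = 8.00%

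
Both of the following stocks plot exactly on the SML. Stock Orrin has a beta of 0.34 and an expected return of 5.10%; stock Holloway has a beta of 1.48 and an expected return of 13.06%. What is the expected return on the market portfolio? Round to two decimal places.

9.71%

Both satisfy E(R) = R_f + β·MRP, so the slope of the SML is
MRP = (13.06% − 5.10%) / (1.48 − 0.34) = 7.96% / 1.14 = 6.9825%
R_f = E(R_Orrin) − β_Orrin·MRP = 5.10% − 0.34 × 6.9825% = 2.7260%
E(R_m) = R_f + MRP = 2.7260% + 6.9825% = 9.71%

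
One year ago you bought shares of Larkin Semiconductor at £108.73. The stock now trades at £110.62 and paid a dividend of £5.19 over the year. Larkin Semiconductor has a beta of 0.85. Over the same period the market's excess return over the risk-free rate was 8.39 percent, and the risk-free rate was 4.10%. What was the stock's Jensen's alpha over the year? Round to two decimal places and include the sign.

Realised HPR = (P1 + D1 − P0) / P0 = (110.62 + 5.19 − 108.73) / 108.73 = 7.08 / 108.73 = 6.5115%
CAPM required = R_f + β·MRP = 4.10% + 0.85 × 8.39% = 11.2315%
α = realised − required = 6.5115% − 11.2315% = -4.72%

-4.72%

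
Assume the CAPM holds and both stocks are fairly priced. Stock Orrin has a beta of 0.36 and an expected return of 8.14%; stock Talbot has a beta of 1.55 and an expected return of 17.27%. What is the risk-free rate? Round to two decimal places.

5.38%

Both satisfy E(R) = R_f + β·MRP, so the slope of the SML is
MRP = (17.27% − 8.14%) / (1.55 − 0.36) = 9.13% / 1.19 = 7.6723%
R_f = E(R_Orrin) − β_Orrin·MRP = 8.14% − 0.36 × 7.6723% = 5.3780%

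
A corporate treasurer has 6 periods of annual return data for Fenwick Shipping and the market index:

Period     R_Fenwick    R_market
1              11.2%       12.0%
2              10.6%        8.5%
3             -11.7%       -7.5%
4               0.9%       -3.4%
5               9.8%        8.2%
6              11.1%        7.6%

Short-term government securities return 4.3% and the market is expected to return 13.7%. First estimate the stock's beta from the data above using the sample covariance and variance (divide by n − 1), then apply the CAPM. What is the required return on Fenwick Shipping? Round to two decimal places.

Mean R_i = (11.2 + 10.6 − 11.7 + 0.9 + 9.8 + 11.1) / 6 = 5.3167%
Mean R_m = (12.0 + 8.5 − 7.5 − 3.4 + 8.2 + 7.6) / 6 = 4.2333%
Σ(R_i − R̄_i)(R_m − R̄_m) = 338.8667  ⇒  Cov = 338.8667 / 5 = 67.7733
Σ(R_m − R̄_m)² = 301.5333  ⇒  Var(R_m) = 301.5333 / 5 = 60.3067
β = Cov / Var(R_m) = 67.7733 / 60.3067 = 1.1238
MRP = 13.7% − 4.3% = 9.40%
E(R) = R_f + β × MRP = 4.3% + 1.1238 × 9.4% = 14.86%

14.86%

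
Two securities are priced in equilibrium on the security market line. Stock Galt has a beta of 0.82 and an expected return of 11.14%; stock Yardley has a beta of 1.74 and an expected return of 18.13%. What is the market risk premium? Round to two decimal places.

7.60%

Both satisfy E(R) = R_f + β·MRP, so the slope of the SML is
MRP = (18.13% − 11.14%) / (1.74 − 0.82) = 6.99% / 0.92 = 7.5978%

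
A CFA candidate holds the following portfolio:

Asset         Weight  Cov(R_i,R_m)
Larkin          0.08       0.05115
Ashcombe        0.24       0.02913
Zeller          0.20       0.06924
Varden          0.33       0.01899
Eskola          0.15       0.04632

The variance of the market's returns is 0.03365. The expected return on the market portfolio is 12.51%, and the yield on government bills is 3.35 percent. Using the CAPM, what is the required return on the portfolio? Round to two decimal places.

13.73%

β_Larkin = 0.05115 / 0.03365 = 1.5201
β_Ashcombe = 0.02913 / 0.03365 = 0.8657
β_Zeller = 0.06924 / 0.03365 = 2.0577
β_Varden = 0.01899 / 0.03365 = 0.5643
β_Eskola = 0.04632 / 0.03365 = 1.3765
β_P = Σ w_i β_i = 0.08×1.5201 + 0.24×0.8657 + 0.20×2.0577 + 0.33×0.5643 + 0.15×1.3765 = 1.1336
MRP = 12.51% − 3.35% = 9.16%
E(R_P) = R_f + β_P × MRP = 3.35% + 1.1336 × 9.16% = 13.73%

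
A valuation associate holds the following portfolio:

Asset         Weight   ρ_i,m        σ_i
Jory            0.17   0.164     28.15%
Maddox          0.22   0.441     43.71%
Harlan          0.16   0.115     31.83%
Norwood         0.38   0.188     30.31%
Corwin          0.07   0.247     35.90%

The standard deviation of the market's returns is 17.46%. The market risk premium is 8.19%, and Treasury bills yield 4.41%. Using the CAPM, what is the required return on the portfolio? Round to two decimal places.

8.35%

β_Jory = 0.164 × 28.15% / 17.46% = 0.2644
β_Maddox = 0.441 × 43.71% / 17.46% = 1.1040
β_Harlan = 0.115 × 31.83% / 17.46% = 0.2096
β_Norwood = 0.188 × 30.31% / 17.46% = 0.3264
β_Corwin = 0.247 × 35.90% / 17.46% = 0.5079
β_P = Σ w_i β_i = 0.17×0.2644 + 0.22×1.1040 + 0.16×0.2096 + 0.38×0.3264 + 0.07×0.5079 = 0.4809
E(R_P) = R_f + β_P × MRP = 4.41% + 0.4809 × 8.19% = 8.35%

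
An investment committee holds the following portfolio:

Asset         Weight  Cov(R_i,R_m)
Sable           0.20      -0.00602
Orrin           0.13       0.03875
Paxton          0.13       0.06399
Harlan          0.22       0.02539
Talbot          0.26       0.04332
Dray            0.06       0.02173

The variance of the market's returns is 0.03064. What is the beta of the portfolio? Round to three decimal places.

β_Sable = -0.00602 / 0.03064 = -0.1965
β_Orrin = 0.03875 / 0.03064 = 1.2647
β_Paxton = 0.06399 / 0.03064 = 2.0884
β_Harlan = 0.02539 / 0.03064 = 0.8287
β_Talbot = 0.04332 / 0.03064 = 1.4138
β_Dray = 0.02173 / 0.03064 = 0.7092
β_P = Σ w_i β_i = 0.20×-0.1965 + 0.13×1.2647 + 0.13×2.0884 + 0.22×0.8287 + 0.26×1.4138 + 0.06×0.7092 = 0.9891

0.989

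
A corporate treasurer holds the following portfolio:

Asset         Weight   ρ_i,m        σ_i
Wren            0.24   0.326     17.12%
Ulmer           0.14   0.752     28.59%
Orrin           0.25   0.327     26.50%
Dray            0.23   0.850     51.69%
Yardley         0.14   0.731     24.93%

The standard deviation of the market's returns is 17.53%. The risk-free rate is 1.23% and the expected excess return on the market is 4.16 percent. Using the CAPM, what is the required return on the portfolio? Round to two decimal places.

β_Wren = 0.326 × 17.12% / 17.53% = 0.3184
β_Ulmer = 0.752 × 28.59% / 17.53% = 1.2265
β_Orrin = 0.327 × 26.50% / 17.53% = 0.4943
β_Dray = 0.850 × 51.69% / 17.53% = 2.5064
β_Yardley = 0.731 × 24.93% / 17.53% = 1.0396
β_P = Σ w_i β_i = 0.24×0.3184 + 0.14×1.2265 + 0.25×0.4943 + 0.23×2.5064 + 0.14×1.0396 = 1.0937
E(R_P) = R_f + β_P × MRP = 1.23% + 1.0937 × 4.16% = 5.78%

5.78%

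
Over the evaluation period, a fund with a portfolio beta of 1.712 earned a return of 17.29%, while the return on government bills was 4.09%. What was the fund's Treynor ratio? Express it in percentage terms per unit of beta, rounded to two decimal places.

7.71%

Treynor = (R_P − R_f) / β_P = (17.29% − 4.09%) / 1.7120 = 13.20% / 1.7120 = 7.71%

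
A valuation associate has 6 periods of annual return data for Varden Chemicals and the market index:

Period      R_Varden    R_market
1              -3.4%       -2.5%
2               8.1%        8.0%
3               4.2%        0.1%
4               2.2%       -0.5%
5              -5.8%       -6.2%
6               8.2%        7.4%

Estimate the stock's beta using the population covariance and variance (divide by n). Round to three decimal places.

0.987

Mean R_i = (-3.4 + 8.1 + 4.2 + 2.2 − 5.8 + 8.2) / 6 = 2.2500%
Mean R_m = (-2.5 + 8.0 + 0.1 − 0.5 − 6.2 + 7.4) / 6 = 1.0500%
Σ(R_i − R̄_i)(R_m − R̄_m) = 155.0850  ⇒  Cov = 155.0850 / 6 = 25.8475
Σ(R_m − R̄_m)² = 157.0950  ⇒  Var(R_m) = 157.0950 / 6 = 26.1825
β = Cov / Var(R_m) = 25.8475 / 26.1825 = 0.9872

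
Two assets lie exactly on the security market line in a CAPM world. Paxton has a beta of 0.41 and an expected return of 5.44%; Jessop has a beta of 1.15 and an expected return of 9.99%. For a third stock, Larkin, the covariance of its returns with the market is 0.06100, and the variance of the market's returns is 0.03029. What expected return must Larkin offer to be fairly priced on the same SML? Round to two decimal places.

15.30%

MRP = (9.99% − 5.44%) / (1.15 − 0.41) = 6.1486%
R_f = 5.44% − 0.41 × 6.1486% = 2.9191%
β_Larkin = Cov / Var(R_m) = 0.06100 / 0.03029 = 2.0139
E(R_Larkin) = R_f + β × MRP = 2.9191% + 2.0139 × 6.1486% = 15.30%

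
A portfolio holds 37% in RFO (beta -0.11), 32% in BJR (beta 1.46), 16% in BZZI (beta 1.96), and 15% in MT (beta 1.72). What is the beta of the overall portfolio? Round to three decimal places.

β_P = Σ w_i β_i = 0.37×-0.11 + 0.32×1.46 + 0.16×1.96 + 0.15×1.72 = 0.9981

0.998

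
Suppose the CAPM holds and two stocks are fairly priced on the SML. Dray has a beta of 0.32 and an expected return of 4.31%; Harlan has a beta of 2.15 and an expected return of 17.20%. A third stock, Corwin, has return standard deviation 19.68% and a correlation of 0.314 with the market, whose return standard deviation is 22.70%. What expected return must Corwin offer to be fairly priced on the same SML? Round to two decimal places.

MRP = (17.20% − 4.31%) / (2.15 − 0.32) = 7.0437%
R_f = 4.31% − 0.32 × 7.0437% = 2.0560%
β_Corwin = ρ·σ_i/σ_m = 0.314 × 19.68 / 22.70 = 0.2722
E(R_Corwin) = R_f + β × MRP = 2.0560% + 0.2722 × 7.0437% = 3.97%

3.97%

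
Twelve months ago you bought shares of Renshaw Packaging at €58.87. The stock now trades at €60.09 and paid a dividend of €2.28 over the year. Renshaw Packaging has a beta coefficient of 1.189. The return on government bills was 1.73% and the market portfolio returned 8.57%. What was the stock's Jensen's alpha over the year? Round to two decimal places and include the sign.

-3.92%

Realised HPR = (P1 + D1 − P0) / P0 = (60.09 + 2.28 − 58.87) / 58.87 = 3.50 / 58.87 = 5.9453%
MRP = 8.57% − 1.73% = 6.84%
CAPM required = R_f + β·MRP = 1.73% + 1.189 × 6.84% = 9.86276%
α = realised − required = 5.9453% − 9.86276% = -3.92%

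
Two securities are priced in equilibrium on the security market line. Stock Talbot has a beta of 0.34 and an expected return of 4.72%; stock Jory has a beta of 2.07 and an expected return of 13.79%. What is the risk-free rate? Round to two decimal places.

Both satisfy E(R) = R_f + β·MRP, so the slope of the SML is
MRP = (13.79% − 4.72%) / (2.07 − 0.34) = 9.07% / 1.73 = 5.2428%
R_f = E(R_Talbot) − β_Talbot·MRP = 4.72% − 0.34 × 5.2428% = 2.9374%

2.94%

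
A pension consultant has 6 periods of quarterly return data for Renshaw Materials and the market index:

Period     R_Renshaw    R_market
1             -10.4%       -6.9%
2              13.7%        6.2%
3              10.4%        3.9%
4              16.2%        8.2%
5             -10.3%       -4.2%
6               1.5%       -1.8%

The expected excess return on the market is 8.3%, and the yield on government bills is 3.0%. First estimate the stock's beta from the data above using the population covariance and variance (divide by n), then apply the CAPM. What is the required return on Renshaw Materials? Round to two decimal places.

18.82%

Mean R_i = (-10.4 + 13.7 + 10.4 + 16.2 − 10.3 + 1.5) / 6 = 3.5167%
Mean R_m = (-6.9 + 6.2 + 3.9 + 8.2 − 4.2 − 1.8) / 6 = 0.9000%
Σ(R_i − R̄_i)(R_m − R̄_m) = 351.6700  ⇒  Cov = 351.6700 / 6 = 58.6117
Σ(R_m − R̄_m)² = 184.5200  ⇒  Var(R_m) = 184.5200 / 6 = 30.7533
β = Cov / Var(R_m) = 58.6117 / 30.7533 = 1.9059
E(R) = R_f + β × MRP = 3.0% + 1.9059 × 8.3% = 18.82%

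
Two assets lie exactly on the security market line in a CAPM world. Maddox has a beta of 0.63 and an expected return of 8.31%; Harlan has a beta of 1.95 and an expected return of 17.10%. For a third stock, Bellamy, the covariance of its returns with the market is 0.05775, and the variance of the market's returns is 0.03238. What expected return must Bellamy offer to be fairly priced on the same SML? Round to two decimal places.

MRP = (17.10% − 8.31%) / (1.95 − 0.63) = 6.6591%
R_f = 8.31% − 0.63 × 6.6591% = 4.1148%
β_Bellamy = Cov / Var(R_m) = 0.05775 / 0.03238 = 1.7835
E(R_Bellamy) = R_f + β × MRP = 4.1148% + 1.7835 × 6.6591% = 15.99%

15.99%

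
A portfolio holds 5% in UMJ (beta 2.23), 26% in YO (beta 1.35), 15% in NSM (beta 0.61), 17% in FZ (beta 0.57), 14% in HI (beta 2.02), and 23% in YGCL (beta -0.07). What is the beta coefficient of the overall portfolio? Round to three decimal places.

β_P = Σ w_i β_i = 0.05×2.23 + 0.26×1.35 + 0.15×0.61 + 0.17×0.57 + 0.14×2.02 + 0.23×-0.07 = 0.9176

0.918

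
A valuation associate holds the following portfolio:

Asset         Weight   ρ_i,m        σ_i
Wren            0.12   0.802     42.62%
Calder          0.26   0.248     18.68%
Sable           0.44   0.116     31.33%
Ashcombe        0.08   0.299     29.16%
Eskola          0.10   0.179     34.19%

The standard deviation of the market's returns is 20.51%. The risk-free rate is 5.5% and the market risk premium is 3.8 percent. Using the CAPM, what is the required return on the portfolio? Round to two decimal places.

7.02%

β_Wren = 0.802 × 42.62% / 20.51% = 1.6666
β_Calder = 0.248 × 18.68% / 20.51% = 0.2259
β_Sable = 0.116 × 31.33% / 20.51% = 0.1772
β_Ashcombe = 0.299 × 29.16% / 20.51% = 0.4251
β_Eskola = 0.179 × 34.19% / 20.51% = 0.2984
β_P = Σ w_i β_i = 0.12×1.6666 + 0.26×0.2259 + 0.44×0.1772 + 0.08×0.4251 + 0.10×0.2984 = 0.4005
E(R_P) = R_f + β_P × MRP = 5.5% + 0.4005 × 3.8% = 7.02%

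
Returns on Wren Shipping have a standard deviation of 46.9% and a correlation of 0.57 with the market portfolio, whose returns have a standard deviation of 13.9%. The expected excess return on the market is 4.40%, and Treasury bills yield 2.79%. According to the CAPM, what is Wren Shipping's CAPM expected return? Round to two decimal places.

β = ρ × σ_i / σ_m = 0.57 × 46.9% / 13.9% = 1.9232
E(R) = 2.79% + 1.9232 × 4.40% = 11.25%

11.25%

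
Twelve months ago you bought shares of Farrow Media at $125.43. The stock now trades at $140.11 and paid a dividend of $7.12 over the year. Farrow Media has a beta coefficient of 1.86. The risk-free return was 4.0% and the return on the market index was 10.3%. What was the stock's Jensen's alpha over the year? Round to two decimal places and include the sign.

+1.66%

Realised HPR = (P1 + D1 − P0) / P0 = (140.11 + 7.12 − 125.43) / 125.43 = 21.80 / 125.43 = 17.3802%
MRP = 10.3% − 4.0% = 6.30%
CAPM required = R_f + β·MRP = 4.0% + 1.86 × 6.3% = 15.7180%
α = realised − required = 17.3802% − 15.7180% = +1.66%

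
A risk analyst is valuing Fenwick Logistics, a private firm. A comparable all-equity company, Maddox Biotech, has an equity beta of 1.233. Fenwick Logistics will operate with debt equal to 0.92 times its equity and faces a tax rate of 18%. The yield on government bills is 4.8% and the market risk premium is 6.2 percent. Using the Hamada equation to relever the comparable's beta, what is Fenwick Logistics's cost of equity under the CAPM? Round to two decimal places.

β_L = β_U × [1 + (1 − t)(D/E)] = 1.233 × [1 + (1 − 0.18) × 0.92]
    = 1.233 × [1 + 0.82 × 0.92] = 1.233 × 1.7544 = 2.1632
E(R) = R_f + β_L × MRP = 4.8% + 2.1632 × 6.2% = 18.21%

18.21%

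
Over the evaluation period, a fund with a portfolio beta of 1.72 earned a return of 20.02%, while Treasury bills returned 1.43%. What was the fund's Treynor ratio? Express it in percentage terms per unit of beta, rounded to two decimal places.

Treynor = (R_P − R_f) / β_P = (20.02% − 1.43%) / 1.7200 = 18.59% / 1.7200 = 10.81%

10.81%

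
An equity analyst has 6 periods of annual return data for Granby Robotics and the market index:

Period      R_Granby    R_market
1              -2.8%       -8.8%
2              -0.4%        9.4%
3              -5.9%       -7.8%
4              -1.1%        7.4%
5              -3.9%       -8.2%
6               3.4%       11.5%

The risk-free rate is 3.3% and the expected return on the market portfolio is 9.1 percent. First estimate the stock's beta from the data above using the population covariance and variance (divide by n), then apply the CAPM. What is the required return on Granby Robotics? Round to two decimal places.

4.95%

Mean R_i = (-2.8 − 0.4 − 5.9 − 1.1 − 3.9 + 3.4) / 6 = -1.7833%
Mean R_m = (-8.8 + 9.4 − 7.8 + 7.4 − 8.2 + 11.5) / 6 = 0.5833%
Σ(R_i − R̄_i)(R_m − R̄_m) = 136.0817  ⇒  Cov = 136.0817 / 6 = 22.6803
Σ(R_m − R̄_m)² = 478.8483  ⇒  Var(R_m) = 478.8483 / 6 = 79.8081
β = Cov / Var(R_m) = 22.6803 / 79.8081 = 0.2842
MRP = 9.1% − 3.3% = 5.80%
E(R) = R_f + β × MRP = 3.3% + 0.2842 × 5.8% = 4.95%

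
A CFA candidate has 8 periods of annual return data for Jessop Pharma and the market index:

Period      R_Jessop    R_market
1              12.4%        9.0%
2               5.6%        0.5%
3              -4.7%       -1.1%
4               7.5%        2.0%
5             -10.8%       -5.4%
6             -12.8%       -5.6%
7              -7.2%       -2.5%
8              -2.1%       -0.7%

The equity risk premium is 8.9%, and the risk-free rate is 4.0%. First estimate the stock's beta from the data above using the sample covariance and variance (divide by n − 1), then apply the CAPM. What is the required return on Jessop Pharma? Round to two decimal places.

20.30%

Mean R_i = (12.4 + 5.6 − 4.7 + 7.5 − 10.8 − 12.8 − 7.2 − 2.1) / 8 = -1.5125%
Mean R_m = (9.0 + 0.5 − 1.1 + 2.0 − 5.4 − 5.6 − 2.5 − 0.7) / 8 = -0.4750%
Σ(R_i − R̄_i)(R_m − R̄_m) = 278.2925  ⇒  Cov = 278.2925 / 7 = 39.7561
Σ(R_m − R̄_m)² = 151.9150  ⇒  Var(R_m) = 151.9150 / 7 = 21.7021
β = Cov / Var(R_m) = 39.7561 / 21.7021 = 1.8319
E(R) = R_f + β × MRP = 4.0% + 1.8319 × 8.9% = 20.30%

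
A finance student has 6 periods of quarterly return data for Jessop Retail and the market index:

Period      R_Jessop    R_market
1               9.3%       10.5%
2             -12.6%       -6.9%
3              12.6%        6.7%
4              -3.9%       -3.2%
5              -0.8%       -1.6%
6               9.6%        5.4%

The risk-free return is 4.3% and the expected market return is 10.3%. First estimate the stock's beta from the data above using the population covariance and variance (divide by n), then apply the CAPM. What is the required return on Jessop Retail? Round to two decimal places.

Mean R_i = (9.3 − 12.6 + 12.6 − 3.9 − 0.8 + 9.6) / 6 = 2.3667%
Mean R_m = (10.5 − 6.9 + 6.7 − 3.2 − 1.6 + 5.4) / 6 = 1.8167%
Σ(R_i − R̄_i)(R_m − R̄_m) = 308.8133  ⇒  Cov = 308.8133 / 6 = 51.4689
Σ(R_m − R̄_m)² = 224.9083  ⇒  Var(R_m) = 224.9083 / 6 = 37.4847
β = Cov / Var(R_m) = 51.4689 / 37.4847 = 1.3731
MRP = 10.3% − 4.3% = 6.00%
E(R) = R_f + β × MRP = 4.3% + 1.3731 × 6.0% = 12.54%

12.54%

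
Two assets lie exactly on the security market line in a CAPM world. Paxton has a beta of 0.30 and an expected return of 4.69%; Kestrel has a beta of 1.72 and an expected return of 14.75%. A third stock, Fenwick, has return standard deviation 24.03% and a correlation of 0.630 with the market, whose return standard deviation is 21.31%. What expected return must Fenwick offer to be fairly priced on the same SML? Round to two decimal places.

7.60%

MRP = (14.75% − 4.69%) / (1.72 − 0.30) = 7.0845%
R_f = 4.69% − 0.30 × 7.0845% = 2.5647%
β_Fenwick = ρ·σ_i/σ_m = 0.630 × 24.03 / 21.31 = 0.7104
E(R_Fenwick) = R_f + β × MRP = 2.5647% + 0.7104 × 7.0845% = 7.60%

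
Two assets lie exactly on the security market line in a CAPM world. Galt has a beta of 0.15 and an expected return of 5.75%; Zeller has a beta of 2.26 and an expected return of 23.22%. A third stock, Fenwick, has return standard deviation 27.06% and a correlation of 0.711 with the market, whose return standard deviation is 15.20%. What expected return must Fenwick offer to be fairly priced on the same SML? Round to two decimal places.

MRP = (23.22% − 5.75%) / (2.26 − 0.15) = 8.2796%
R_f = 5.75% − 0.15 × 8.2796% = 4.5081%
β_Fenwick = ρ·σ_i/σ_m = 0.711 × 27.06 / 15.20 = 1.2658
E(R_Fenwick) = R_f + β × MRP = 4.5081% + 1.2658 × 8.2796% = 14.99%

14.99%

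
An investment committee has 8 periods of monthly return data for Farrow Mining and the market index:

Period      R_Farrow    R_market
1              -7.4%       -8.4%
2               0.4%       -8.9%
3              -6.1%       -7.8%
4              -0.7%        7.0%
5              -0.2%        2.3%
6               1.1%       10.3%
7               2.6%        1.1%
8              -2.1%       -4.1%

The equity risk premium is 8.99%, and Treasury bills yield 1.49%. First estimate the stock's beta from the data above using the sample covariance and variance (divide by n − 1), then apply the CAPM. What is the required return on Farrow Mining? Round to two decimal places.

4.10%

Mean R_i = (-7.4 + 0.4 − 6.1 − 0.7 − 0.2 + 1.1 + 2.6 − 2.1) / 8 = -1.5500%
Mean R_m = (-8.4 − 8.9 − 7.8 + 7.0 + 2.3 + 10.3 + 1.1 − 4.1) / 8 = -1.0625%
Σ(R_i − R̄_i)(R_m − R̄_m) = 110.4450  ⇒  Cov = 110.4450 / 7 = 15.7779
Σ(R_m − R̄_m)² = 379.9788  ⇒  Var(R_m) = 379.9788 / 7 = 54.2827
β = Cov / Var(R_m) = 15.7779 / 54.2827 = 0.2907
E(R) = R_f + β × MRP = 1.49% + 0.2907 × 8.99% = 4.10%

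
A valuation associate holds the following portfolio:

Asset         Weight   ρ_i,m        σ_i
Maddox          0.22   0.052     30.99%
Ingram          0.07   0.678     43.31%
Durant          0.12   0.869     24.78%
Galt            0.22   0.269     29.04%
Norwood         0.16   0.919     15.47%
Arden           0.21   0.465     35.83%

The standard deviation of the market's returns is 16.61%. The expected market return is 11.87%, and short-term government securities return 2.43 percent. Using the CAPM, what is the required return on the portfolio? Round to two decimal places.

9.53%

β_Maddox = 0.052 × 30.99% / 16.61% = 0.0970
β_Ingram = 0.678 × 43.31% / 16.61% = 1.7679
β_Durant = 0.869 × 24.78% / 16.61% = 1.2964
β_Galt = 0.269 × 29.04% / 16.61% = 0.4703
β_Norwood = 0.919 × 15.47% / 16.61% = 0.8559
β_Arden = 0.465 × 35.83% / 16.61% = 1.0031
β_P = Σ w_i β_i = 0.22×0.0970 + 0.07×1.7679 + 0.12×1.2964 + 0.22×0.4703 + 0.16×0.8559 + 0.21×1.0031 = 0.7517
MRP = 11.87% − 2.43% = 9.44%
E(R_P) = R_f + β_P × MRP = 2.43% + 0.7517 × 9.44% = 9.53%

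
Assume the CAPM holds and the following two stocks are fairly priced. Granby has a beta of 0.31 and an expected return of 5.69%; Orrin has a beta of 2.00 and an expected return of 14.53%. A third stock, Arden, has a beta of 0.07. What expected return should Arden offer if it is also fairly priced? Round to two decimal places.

4.43%

MRP (SML slope) = (14.53% − 5.69%) / (2.00 − 0.31) = 8.84% / 1.69 = 5.2308%
R_f (intercept) = 5.69% − 0.31 × 5.2308% = 4.0685%
E(R_Arden) = R_f + β × MRP = 4.0685% + 0.07 × 5.2308% = 4.43%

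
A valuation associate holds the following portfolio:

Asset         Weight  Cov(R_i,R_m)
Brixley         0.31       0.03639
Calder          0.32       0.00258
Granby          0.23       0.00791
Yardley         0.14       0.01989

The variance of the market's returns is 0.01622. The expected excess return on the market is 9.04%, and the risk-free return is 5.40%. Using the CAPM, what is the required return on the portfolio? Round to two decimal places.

β_Brixley = 0.03639 / 0.01622 = 2.2435
β_Calder = 0.00258 / 0.01622 = 0.1591
β_Granby = 0.00791 / 0.01622 = 0.4877
β_Yardley = 0.01989 / 0.01622 = 1.2263
β_P = Σ w_i β_i = 0.31×2.2435 + 0.32×0.1591 + 0.23×0.4877 + 0.14×1.2263 = 1.0303
E(R_P) = R_f + β_P × MRP = 5.40% + 1.0303 × 9.04% = 14.71%

14.71%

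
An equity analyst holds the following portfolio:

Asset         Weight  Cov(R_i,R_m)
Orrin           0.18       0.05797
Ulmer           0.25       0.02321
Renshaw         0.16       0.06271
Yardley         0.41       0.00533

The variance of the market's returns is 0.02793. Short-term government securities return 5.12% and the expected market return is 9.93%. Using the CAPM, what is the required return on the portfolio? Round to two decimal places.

10.02%

β_Orrin = 0.05797 / 0.02793 = 2.0755
β_Ulmer = 0.02321 / 0.02793 = 0.8310
β_Renshaw = 0.06271 / 0.02793 = 2.2453
β_Yardley = 0.00533 / 0.02793 = 0.1908
β_P = Σ w_i β_i = 0.18×2.0755 + 0.25×0.8310 + 0.16×2.2453 + 0.41×0.1908 = 1.0188
MRP = 9.93% − 5.12% = 4.81%
E(R_P) = R_f + β_P × MRP = 5.12% + 1.0188 × 4.81% = 10.02%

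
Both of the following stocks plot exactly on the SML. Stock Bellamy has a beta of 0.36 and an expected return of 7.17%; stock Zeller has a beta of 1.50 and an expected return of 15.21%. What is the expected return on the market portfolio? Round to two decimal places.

Both satisfy E(R) = R_f + β·MRP, so the slope of the SML is
MRP = (15.21% − 7.17%) / (1.50 − 0.36) = 8.04% / 1.14 = 7.0526%
R_f = E(R_Bellamy) − β_Bellamy·MRP = 7.17% − 0.36 × 7.0526% = 4.6311%
E(R_m) = R_f + MRP = 4.6311% + 7.0526% = 11.68%

11.68%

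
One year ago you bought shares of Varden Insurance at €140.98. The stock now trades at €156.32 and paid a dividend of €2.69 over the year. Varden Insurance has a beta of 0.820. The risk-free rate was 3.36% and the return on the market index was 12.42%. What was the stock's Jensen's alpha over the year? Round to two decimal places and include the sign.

+2.00%

Realised HPR = (P1 + D1 − P0) / P0 = (156.32 + 2.69 − 140.98) / 140.98 = 18.03 / 140.98 = 12.7890%
MRP = 12.42% − 3.36% = 9.06%
CAPM required = R_f + β·MRP = 3.36% + 0.820 × 9.06% = 10.78920%
α = realised − required = 12.7890% − 10.78920% = +2.00%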